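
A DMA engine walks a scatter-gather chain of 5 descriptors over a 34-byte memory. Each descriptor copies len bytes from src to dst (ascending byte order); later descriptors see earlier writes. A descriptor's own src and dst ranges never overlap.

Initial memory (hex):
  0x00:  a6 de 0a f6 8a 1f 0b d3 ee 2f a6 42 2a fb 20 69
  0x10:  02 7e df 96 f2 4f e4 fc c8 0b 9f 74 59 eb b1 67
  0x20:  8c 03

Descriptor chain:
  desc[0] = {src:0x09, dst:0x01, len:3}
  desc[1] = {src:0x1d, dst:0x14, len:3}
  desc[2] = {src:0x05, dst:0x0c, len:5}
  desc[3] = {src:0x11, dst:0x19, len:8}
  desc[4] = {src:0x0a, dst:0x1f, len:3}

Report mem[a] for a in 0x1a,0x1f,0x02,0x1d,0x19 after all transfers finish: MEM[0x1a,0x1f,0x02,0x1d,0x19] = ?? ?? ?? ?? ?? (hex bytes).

D0: mem[0x01..0x03] <- [2f a6 42]
D1: mem[0x14..0x16] <- [eb b1 67]
D2: mem[0x0c..0x10] <- [1f 0b d3 ee 2f]
D3: mem[0x19..0x20] <- [7e df 96 eb b1 67 fc c8]
D4: mem[0x1f..0x21] <- [a6 42 1f]
query mem[0x1a]=0xdf, mem[0x1f]=0xa6, mem[0x02]=0xa6, mem[0x1d]=0xb1, mem[0x19]=0x7e

MEM[0x1a,0x1f,0x02,0x1d,0x19] = df a6 a6 b1 7e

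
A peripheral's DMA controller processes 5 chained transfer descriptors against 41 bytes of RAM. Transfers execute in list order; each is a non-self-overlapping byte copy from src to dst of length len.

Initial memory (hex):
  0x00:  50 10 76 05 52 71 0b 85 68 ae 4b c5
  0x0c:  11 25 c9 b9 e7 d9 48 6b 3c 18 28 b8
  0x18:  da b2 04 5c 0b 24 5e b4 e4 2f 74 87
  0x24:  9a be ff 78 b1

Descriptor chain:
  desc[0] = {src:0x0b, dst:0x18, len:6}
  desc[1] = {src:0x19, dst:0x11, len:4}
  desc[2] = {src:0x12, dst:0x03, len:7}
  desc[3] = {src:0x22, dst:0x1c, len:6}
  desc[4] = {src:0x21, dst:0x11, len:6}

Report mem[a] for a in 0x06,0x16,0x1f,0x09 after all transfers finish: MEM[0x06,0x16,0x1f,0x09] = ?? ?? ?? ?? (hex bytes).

  after D0: wrote 6B at 0x18 = c51125c9b9e7
  after D1: wrote 4B at 0x11 = 1125c9b9
  after D2: wrote 7B at 0x03 = 25c9b91828b8c5
  after D3: wrote 6B at 0x1c = 74879abeff78
  after D4: wrote 6B at 0x11 = 7874879abeff
query mem[0x06]=0x18, mem[0x16]=0xff, mem[0x1f]=0xbe, mem[0x09]=0xc5

MEM[0x06,0x16,0x1f,0x09] = 18 ff be c5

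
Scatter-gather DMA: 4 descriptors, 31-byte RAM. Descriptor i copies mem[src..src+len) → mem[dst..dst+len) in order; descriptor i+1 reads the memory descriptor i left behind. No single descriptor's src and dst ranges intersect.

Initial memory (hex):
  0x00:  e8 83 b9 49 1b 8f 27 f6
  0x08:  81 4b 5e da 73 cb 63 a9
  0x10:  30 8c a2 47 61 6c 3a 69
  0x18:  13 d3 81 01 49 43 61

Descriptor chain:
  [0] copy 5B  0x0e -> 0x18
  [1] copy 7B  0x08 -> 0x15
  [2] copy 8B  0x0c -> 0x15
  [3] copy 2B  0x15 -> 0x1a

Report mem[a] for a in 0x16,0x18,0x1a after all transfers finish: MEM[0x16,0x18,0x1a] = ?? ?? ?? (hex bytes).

MEM[0x16,0x18,0x1a] = cb a9 73

D0: mem[0x18..0x1c] <- [63 a9 30 8c a2]
D1: mem[0x15..0x1b] <- [81 4b 5e da 73 cb 63]
D2: mem[0x15..0x1c] <- [73 cb 63 a9 30 8c a2 47]
D3: mem[0x1a..0x1b] <- [73 cb]
query mem[0x16]=0xcb, mem[0x18]=0xa9, mem[0x1a]=0x73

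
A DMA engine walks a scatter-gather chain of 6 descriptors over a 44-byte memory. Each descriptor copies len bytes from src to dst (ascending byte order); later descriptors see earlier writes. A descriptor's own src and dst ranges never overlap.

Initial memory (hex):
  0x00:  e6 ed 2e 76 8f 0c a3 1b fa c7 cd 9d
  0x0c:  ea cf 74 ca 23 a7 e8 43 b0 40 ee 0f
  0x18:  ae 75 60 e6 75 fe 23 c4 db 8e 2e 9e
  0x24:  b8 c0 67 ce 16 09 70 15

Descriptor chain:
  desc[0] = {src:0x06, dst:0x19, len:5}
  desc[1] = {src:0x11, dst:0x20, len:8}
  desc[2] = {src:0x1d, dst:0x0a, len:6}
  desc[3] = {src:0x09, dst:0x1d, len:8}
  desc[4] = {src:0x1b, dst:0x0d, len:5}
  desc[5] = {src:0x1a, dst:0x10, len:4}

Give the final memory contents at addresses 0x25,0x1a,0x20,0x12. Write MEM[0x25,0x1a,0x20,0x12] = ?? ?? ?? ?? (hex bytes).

MEM[0x25,0x1a,0x20,0x12] = ee 1b c4 c7

#0 dst[0x19+5] := {0xa3,0x1b,0xfa,0xc7,0xcd}
#1 dst[0x20+8] := {0xa7,0xe8,0x43,0xb0,0x40,0xee,0x0f,0xae}
#2 dst[0x0a+6] := {0xcd,0x23,0xc4,0xa7,0xe8,0x43}
#3 dst[0x1d+8] := {0xc7,0xcd,0x23,0xc4,0xa7,0xe8,0x43,0x23}
#4 dst[0x0d+5] := {0xfa,0xc7,0xc7,0xcd,0x23}
#5 dst[0x10+4] := {0x1b,0xfa,0xc7,0xc7}
query mem[0x25]=0xee, mem[0x1a]=0x1b, mem[0x20]=0xc4, mem[0x12]=0xc7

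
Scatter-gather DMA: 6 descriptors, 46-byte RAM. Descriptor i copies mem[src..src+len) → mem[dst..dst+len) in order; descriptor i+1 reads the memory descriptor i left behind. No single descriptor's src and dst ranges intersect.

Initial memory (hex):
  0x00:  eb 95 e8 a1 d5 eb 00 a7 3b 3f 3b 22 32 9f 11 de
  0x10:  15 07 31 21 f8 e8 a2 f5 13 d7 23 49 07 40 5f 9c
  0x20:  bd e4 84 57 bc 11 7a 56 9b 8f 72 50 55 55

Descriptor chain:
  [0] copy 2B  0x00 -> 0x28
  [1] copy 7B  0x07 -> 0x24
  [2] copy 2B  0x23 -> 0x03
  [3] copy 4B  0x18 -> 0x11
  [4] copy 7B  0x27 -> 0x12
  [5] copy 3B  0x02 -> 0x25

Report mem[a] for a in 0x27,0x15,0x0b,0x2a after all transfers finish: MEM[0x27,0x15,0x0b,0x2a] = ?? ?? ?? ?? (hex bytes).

MEM[0x27,0x15,0x0b,0x2a] = a7 9f 22 9f

[0] 0x00->0x28 len=2 : eb 95
[1] 0x07->0x24 len=7 : a7 3b 3f 3b 22 32 9f
[2] 0x23->0x03 len=2 : 57 a7
[3] 0x18->0x11 len=4 : 13 d7 23 49
[4] 0x27->0x12 len=7 : 3b 22 32 9f 50 55 55
[5] 0x02->0x25 len=3 : e8 57 a7
query mem[0x27]=0xa7, mem[0x15]=0x9f, mem[0x0b]=0x22, mem[0x2a]=0x9f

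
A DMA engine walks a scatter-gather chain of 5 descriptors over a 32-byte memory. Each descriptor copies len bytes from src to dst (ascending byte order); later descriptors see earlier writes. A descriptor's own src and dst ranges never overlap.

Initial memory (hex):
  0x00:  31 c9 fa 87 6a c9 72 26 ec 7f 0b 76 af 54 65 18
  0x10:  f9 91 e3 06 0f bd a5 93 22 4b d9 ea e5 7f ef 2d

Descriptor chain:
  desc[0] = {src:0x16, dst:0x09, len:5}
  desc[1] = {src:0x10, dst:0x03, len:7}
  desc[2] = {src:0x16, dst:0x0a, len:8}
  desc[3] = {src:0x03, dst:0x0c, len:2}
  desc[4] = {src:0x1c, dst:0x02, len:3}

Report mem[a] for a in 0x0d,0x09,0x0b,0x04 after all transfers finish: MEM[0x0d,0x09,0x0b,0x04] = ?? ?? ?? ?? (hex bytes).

[0] 0x16->0x09 len=5 : a5 93 22 4b d9
[1] 0x10->0x03 len=7 : f9 91 e3 06 0f bd a5
[2] 0x16->0x0a len=8 : a5 93 22 4b d9 ea e5 7f
[3] 0x03->0x0c len=2 : f9 91
[4] 0x1c->0x02 len=3 : e5 7f ef
query mem[0x0d]=0x91, mem[0x09]=0xa5, mem[0x0b]=0x93, mem[0x04]=0xef

MEM[0x0d,0x09,0x0b,0x04] = 91 a5 93 ef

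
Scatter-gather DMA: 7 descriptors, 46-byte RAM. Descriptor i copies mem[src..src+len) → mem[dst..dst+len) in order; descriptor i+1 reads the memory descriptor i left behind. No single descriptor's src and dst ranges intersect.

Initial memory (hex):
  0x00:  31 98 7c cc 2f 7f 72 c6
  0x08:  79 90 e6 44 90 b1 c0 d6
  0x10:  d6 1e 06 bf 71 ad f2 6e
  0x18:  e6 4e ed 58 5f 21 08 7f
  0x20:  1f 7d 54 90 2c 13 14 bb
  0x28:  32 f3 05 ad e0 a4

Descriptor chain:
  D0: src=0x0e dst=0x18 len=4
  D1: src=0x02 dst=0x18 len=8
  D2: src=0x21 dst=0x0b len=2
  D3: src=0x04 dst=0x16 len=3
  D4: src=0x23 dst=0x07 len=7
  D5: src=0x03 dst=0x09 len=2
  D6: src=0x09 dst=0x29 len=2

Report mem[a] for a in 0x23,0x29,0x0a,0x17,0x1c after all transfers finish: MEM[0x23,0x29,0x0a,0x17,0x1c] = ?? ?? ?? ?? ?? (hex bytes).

  after D0: wrote 4B at 0x18 = c0d6d61e
  after D1: wrote 8B at 0x18 = 7ccc2f7f72c67990
  after D2: wrote 2B at 0x0b = 7d54
  after D3: wrote 3B at 0x16 = 2f7f72
  after D4: wrote 7B at 0x07 = 902c1314bb32f3
  after D5: wrote 2B at 0x09 = cc2f
  after D6: wrote 2B at 0x29 = cc2f
query mem[0x23]=0x90, mem[0x29]=0xcc, mem[0x0a]=0x2f, mem[0x17]=0x7f, mem[0x1c]=0x72

MEM[0x23,0x29,0x0a,0x17,0x1c] = 90 cc 2f 7f 72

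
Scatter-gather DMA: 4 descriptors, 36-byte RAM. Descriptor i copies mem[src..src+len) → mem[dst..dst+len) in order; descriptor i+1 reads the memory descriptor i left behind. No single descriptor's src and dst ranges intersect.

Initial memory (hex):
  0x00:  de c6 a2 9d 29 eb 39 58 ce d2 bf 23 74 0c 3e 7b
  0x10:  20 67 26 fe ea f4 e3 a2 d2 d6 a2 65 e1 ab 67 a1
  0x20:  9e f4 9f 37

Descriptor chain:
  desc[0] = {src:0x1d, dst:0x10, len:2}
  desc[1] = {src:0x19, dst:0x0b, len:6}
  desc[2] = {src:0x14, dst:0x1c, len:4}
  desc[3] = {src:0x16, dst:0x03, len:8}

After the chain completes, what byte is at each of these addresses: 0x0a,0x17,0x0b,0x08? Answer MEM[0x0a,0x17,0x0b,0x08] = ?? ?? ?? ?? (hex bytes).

#0 dst[0x10+2] := {0xab,0x67}
#1 dst[0x0b+6] := {0xd6,0xa2,0x65,0xe1,0xab,0x67}
#2 dst[0x1c+4] := {0xea,0xf4,0xe3,0xa2}
#3 dst[0x03+8] := {0xe3,0xa2,0xd2,0xd6,0xa2,0x65,0xea,0xf4}
query mem[0x0a]=0xf4, mem[0x17]=0xa2, mem[0x0b]=0xd6, mem[0x08]=0x65

MEM[0x0a,0x17,0x0b,0x08] = f4 a2 d6 65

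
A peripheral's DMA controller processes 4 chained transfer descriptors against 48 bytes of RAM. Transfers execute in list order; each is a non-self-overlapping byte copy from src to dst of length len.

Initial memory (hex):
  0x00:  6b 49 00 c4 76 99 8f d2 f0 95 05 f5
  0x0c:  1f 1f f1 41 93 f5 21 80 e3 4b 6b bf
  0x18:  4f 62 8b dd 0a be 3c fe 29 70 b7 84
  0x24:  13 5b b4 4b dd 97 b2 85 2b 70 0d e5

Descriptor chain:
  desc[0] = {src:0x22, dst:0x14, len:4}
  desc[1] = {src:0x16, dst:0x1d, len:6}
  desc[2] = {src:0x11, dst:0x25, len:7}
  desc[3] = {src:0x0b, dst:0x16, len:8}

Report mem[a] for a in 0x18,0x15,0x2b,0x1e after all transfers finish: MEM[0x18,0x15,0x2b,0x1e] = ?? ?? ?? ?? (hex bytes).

MEM[0x18,0x15,0x2b,0x1e] = 1f 84 5b 5b

[0] 0x22->0x14 len=4 : b7 84 13 5b
[1] 0x16->0x1d len=6 : 13 5b 4f 62 8b dd
[2] 0x11->0x25 len=7 : f5 21 80 b7 84 13 5b
[3] 0x0b->0x16 len=8 : f5 1f 1f f1 41 93 f5 21
query mem[0x18]=0x1f, mem[0x15]=0x84, mem[0x2b]=0x5b, mem[0x1e]=0x5b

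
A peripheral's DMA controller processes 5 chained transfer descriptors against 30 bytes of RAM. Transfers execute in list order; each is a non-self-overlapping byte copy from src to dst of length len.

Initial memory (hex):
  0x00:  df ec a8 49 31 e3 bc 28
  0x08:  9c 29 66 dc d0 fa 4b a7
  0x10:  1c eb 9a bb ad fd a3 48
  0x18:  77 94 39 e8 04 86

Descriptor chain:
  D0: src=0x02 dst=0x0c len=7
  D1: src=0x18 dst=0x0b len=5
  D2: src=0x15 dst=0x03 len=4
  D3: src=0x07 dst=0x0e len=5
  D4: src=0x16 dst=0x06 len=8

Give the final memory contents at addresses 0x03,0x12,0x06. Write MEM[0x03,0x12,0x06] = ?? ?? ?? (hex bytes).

#0 dst[0x0c+7] := {0xa8,0x49,0x31,0xe3,0xbc,0x28,0x9c}
#1 dst[0x0b+5] := {0x77,0x94,0x39,0xe8,0x04}
#2 dst[0x03+4] := {0xfd,0xa3,0x48,0x77}
#3 dst[0x0e+5] := {0x28,0x9c,0x29,0x66,0x77}
#4 dst[0x06+8] := {0xa3,0x48,0x77,0x94,0x39,0xe8,0x04,0x86}
query mem[0x03]=0xfd, mem[0x12]=0x77, mem[0x06]=0xa3

MEM[0x03,0x12,0x06] = fd 77 a3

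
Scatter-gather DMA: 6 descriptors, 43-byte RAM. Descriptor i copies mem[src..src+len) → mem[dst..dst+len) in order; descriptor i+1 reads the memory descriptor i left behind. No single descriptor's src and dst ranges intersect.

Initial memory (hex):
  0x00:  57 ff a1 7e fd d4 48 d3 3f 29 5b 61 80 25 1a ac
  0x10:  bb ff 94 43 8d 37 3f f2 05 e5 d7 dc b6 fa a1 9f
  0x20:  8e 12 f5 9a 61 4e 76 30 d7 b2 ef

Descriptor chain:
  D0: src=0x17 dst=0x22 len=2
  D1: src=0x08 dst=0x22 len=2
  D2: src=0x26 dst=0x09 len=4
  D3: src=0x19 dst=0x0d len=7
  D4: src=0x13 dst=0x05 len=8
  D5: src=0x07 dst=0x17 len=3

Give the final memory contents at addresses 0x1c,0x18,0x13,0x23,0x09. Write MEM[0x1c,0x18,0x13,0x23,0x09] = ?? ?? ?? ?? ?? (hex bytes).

MEM[0x1c,0x18,0x13,0x23,0x09] = b6 3f 9f 29 f2

D0: mem[0x22..0x23] <- [f2 05]
D1: mem[0x22..0x23] <- [3f 29]
D2: mem[0x09..0x0c] <- [76 30 d7 b2]
D3: mem[0x0d..0x13] <- [e5 d7 dc b6 fa a1 9f]
D4: mem[0x05..0x0c] <- [9f 8d 37 3f f2 05 e5 d7]
D5: mem[0x17..0x19] <- [37 3f f2]
query mem[0x1c]=0xb6, mem[0x18]=0x3f, mem[0x13]=0x9f, mem[0x23]=0x29, mem[0x09]=0xf2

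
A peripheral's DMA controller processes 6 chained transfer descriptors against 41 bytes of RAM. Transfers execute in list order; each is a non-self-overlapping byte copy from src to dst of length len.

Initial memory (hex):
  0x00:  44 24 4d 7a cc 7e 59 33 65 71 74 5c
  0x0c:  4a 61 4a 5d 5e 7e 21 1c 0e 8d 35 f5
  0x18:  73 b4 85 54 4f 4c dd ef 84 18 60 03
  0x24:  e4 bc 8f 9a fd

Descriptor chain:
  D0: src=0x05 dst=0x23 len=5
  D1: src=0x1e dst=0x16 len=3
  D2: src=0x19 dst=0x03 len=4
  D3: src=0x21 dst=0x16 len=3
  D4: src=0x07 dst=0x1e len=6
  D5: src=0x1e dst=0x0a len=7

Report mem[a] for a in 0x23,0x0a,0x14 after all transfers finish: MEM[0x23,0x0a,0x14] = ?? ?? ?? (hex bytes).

MEM[0x23,0x0a,0x14] = 4a 33 0e

#0 dst[0x23+5] := {0x7e,0x59,0x33,0x65,0x71}
#1 dst[0x16+3] := {0xdd,0xef,0x84}
#2 dst[0x03+4] := {0xb4,0x85,0x54,0x4f}
#3 dst[0x16+3] := {0x18,0x60,0x7e}
#4 dst[0x1e+6] := {0x33,0x65,0x71,0x74,0x5c,0x4a}
#5 dst[0x0a+7] := {0x33,0x65,0x71,0x74,0x5c,0x4a,0x59}
query mem[0x23]=0x4a, mem[0x0a]=0x33, mem[0x14]=0x0e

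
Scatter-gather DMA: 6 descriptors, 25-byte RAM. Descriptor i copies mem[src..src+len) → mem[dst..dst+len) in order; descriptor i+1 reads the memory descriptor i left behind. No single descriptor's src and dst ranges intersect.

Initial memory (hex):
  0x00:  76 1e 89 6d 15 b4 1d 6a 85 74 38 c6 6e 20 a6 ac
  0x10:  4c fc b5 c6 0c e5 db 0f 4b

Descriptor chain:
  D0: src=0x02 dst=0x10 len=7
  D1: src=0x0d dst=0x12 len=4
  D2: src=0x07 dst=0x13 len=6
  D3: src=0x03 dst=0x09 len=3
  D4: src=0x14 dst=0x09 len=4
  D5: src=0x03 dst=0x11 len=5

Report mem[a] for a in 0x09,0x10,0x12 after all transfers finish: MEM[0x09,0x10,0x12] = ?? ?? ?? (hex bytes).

[0] 0x02->0x10 len=7 : 89 6d 15 b4 1d 6a 85
[1] 0x0d->0x12 len=4 : 20 a6 ac 89
[2] 0x07->0x13 len=6 : 6a 85 74 38 c6 6e
[3] 0x03->0x09 len=3 : 6d 15 b4
[4] 0x14->0x09 len=4 : 85 74 38 c6
[5] 0x03->0x11 len=5 : 6d 15 b4 1d 6a
query mem[0x09]=0x85, mem[0x10]=0x89, mem[0x12]=0x15

MEM[0x09,0x10,0x12] = 85 89 15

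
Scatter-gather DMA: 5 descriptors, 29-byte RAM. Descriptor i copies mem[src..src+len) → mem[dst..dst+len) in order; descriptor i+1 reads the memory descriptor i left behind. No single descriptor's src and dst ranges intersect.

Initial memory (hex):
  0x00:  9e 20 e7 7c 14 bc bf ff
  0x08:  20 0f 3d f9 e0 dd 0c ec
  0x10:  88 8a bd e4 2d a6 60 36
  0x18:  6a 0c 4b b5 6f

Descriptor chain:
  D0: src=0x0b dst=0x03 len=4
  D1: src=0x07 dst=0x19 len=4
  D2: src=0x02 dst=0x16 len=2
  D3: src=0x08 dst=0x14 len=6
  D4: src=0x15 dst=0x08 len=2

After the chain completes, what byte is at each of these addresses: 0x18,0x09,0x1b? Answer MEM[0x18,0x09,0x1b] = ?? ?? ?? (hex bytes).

MEM[0x18,0x09,0x1b] = e0 3d 0f

#0 dst[0x03+4] := {0xf9,0xe0,0xdd,0x0c}
#1 dst[0x19+4] := {0xff,0x20,0x0f,0x3d}
#2 dst[0x16+2] := {0xe7,0xf9}
#3 dst[0x14+6] := {0x20,0x0f,0x3d,0xf9,0xe0,0xdd}
#4 dst[0x08+2] := {0x0f,0x3d}
query mem[0x18]=0xe0, mem[0x09]=0x3d, mem[0x1b]=0x0f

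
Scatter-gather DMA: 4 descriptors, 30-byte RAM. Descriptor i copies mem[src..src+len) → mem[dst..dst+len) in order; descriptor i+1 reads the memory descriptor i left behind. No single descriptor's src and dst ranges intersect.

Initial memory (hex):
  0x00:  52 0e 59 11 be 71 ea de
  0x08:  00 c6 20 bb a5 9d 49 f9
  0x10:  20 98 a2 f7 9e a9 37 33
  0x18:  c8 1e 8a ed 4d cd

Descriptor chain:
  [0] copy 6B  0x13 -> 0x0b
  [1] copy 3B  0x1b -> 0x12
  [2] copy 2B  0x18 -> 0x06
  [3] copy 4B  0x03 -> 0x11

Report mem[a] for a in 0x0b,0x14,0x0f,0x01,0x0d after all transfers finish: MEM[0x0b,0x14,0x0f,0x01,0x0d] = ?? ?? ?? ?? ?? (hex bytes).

MEM[0x0b,0x14,0x0f,0x01,0x0d] = f7 c8 33 0e a9

[0] 0x13->0x0b len=6 : f7 9e a9 37 33 c8
[1] 0x1b->0x12 len=3 : ed 4d cd
[2] 0x18->0x06 len=2 : c8 1e
[3] 0x03->0x11 len=4 : 11 be 71 c8
query mem[0x0b]=0xf7, mem[0x14]=0xc8, mem[0x0f]=0x33, mem[0x01]=0x0e, mem[0x0d]=0xa9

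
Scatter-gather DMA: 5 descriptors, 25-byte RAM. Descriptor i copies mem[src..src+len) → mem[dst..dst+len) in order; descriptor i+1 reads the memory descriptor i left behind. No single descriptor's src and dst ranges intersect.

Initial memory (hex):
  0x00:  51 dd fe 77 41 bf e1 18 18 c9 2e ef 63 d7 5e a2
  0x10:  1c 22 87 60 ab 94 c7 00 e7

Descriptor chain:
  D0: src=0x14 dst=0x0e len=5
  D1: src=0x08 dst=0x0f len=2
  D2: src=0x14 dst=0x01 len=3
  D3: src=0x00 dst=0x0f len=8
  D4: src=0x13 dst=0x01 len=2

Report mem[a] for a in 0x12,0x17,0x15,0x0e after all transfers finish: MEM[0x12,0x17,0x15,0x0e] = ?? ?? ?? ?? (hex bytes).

#0 dst[0x0e+5] := {0xab,0x94,0xc7,0x00,0xe7}
#1 dst[0x0f+2] := {0x18,0xc9}
#2 dst[0x01+3] := {0xab,0x94,0xc7}
#3 dst[0x0f+8] := {0x51,0xab,0x94,0xc7,0x41,0xbf,0xe1,0x18}
#4 dst[0x01+2] := {0x41,0xbf}
query mem[0x12]=0xc7, mem[0x17]=0x00, mem[0x15]=0xe1, mem[0x0e]=0xab

MEM[0x12,0x17,0x15,0x0e] = c7 00 e1 ab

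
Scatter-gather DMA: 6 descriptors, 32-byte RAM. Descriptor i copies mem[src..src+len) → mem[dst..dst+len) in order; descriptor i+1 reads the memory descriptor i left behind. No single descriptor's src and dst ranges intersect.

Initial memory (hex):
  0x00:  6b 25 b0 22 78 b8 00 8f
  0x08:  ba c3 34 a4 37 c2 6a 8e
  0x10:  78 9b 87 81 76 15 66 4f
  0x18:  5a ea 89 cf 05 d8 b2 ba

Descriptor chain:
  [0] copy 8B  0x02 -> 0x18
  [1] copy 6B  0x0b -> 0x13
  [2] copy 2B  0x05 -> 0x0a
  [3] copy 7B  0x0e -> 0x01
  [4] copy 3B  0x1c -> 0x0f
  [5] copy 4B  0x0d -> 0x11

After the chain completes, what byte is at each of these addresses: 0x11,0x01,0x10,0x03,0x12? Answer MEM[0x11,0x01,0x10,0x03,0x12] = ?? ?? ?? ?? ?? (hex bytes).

[0] 0x02->0x18 len=8 : b0 22 78 b8 00 8f ba c3
[1] 0x0b->0x13 len=6 : a4 37 c2 6a 8e 78
[2] 0x05->0x0a len=2 : b8 00
[3] 0x0e->0x01 len=7 : 6a 8e 78 9b 87 a4 37
[4] 0x1c->0x0f len=3 : 00 8f ba
[5] 0x0d->0x11 len=4 : c2 6a 00 8f
query mem[0x11]=0xc2, mem[0x01]=0x6a, mem[0x10]=0x8f, mem[0x03]=0x78, mem[0x12]=0x6a

MEM[0x11,0x01,0x10,0x03,0x12] = c2 6a 8f 78 6a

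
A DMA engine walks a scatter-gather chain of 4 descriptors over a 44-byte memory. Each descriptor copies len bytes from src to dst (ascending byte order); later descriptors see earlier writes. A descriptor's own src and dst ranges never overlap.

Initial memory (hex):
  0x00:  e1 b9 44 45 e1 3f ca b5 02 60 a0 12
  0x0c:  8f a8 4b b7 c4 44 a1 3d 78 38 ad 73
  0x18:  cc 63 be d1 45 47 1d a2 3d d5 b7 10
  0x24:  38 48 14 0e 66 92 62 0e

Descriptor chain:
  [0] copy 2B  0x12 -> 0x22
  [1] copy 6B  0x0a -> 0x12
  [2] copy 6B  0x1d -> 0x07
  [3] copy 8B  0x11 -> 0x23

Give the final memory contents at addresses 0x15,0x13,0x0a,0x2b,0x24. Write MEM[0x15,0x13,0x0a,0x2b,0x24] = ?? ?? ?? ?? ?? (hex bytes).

[0] 0x12->0x22 len=2 : a1 3d
[1] 0x0a->0x12 len=6 : a0 12 8f a8 4b b7
[2] 0x1d->0x07 len=6 : 47 1d a2 3d d5 a1
[3] 0x11->0x23 len=8 : 44 a0 12 8f a8 4b b7 cc
query mem[0x15]=0xa8, mem[0x13]=0x12, mem[0x0a]=0x3d, mem[0x2b]=0x0e, mem[0x24]=0xa0

MEM[0x15,0x13,0x0a,0x2b,0x24] = a8 12 3d 0e a0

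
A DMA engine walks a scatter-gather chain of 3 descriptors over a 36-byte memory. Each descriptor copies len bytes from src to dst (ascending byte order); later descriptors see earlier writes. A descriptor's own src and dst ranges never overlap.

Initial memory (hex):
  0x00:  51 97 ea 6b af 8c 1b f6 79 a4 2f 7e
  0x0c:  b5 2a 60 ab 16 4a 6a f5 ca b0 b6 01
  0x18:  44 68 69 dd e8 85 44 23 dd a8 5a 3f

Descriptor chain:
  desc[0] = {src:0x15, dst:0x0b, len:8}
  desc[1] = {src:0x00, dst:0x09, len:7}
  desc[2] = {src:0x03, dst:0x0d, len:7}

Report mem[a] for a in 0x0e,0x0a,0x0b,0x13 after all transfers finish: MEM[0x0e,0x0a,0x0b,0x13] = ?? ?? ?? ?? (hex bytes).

D0: mem[0x0b..0x12] <- [b0 b6 01 44 68 69 dd e8]
D1: mem[0x09..0x0f] <- [51 97 ea 6b af 8c 1b]
D2: mem[0x0d..0x13] <- [6b af 8c 1b f6 79 51]
query mem[0x0e]=0xaf, mem[0x0a]=0x97, mem[0x0b]=0xea, mem[0x13]=0x51

MEM[0x0e,0x0a,0x0b,0x13] = af 97 ea 51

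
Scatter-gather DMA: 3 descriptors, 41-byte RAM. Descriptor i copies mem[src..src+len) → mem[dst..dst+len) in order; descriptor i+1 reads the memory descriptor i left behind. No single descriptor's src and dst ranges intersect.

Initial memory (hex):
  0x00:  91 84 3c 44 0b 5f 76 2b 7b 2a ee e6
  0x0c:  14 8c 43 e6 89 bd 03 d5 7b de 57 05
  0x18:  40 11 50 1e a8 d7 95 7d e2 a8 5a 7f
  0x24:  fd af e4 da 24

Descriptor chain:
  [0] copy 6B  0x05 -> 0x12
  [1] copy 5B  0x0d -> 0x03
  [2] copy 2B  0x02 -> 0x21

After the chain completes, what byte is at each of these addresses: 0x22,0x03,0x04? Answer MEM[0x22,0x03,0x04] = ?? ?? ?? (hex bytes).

MEM[0x22,0x03,0x04] = 8c 8c 43

  after D0: wrote 6B at 0x12 = 5f762b7b2aee
  after D1: wrote 5B at 0x03 = 8c43e689bd
  after D2: wrote 2B at 0x21 = 3c8c
query mem[0x22]=0x8c, mem[0x03]=0x8c, mem[0x04]=0x43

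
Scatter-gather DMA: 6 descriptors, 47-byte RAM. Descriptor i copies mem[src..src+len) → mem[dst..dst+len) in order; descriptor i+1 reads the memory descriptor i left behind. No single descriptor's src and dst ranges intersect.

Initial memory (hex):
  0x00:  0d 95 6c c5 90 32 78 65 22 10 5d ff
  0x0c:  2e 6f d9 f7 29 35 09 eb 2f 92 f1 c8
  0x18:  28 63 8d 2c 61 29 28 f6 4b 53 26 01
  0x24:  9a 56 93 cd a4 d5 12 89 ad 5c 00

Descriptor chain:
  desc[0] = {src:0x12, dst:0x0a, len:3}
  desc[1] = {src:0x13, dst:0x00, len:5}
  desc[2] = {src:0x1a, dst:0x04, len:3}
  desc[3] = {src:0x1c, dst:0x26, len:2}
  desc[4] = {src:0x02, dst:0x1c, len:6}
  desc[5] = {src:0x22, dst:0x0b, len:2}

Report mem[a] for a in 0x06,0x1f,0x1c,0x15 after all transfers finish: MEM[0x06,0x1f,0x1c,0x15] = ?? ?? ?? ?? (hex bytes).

MEM[0x06,0x1f,0x1c,0x15] = 61 2c 92 92

[0] 0x12->0x0a len=3 : 09 eb 2f
[1] 0x13->0x00 len=5 : eb 2f 92 f1 c8
[2] 0x1a->0x04 len=3 : 8d 2c 61
[3] 0x1c->0x26 len=2 : 61 29
[4] 0x02->0x1c len=6 : 92 f1 8d 2c 61 65
[5] 0x22->0x0b len=2 : 26 01
query mem[0x06]=0x61, mem[0x1f]=0x2c, mem[0x1c]=0x92, mem[0x15]=0x92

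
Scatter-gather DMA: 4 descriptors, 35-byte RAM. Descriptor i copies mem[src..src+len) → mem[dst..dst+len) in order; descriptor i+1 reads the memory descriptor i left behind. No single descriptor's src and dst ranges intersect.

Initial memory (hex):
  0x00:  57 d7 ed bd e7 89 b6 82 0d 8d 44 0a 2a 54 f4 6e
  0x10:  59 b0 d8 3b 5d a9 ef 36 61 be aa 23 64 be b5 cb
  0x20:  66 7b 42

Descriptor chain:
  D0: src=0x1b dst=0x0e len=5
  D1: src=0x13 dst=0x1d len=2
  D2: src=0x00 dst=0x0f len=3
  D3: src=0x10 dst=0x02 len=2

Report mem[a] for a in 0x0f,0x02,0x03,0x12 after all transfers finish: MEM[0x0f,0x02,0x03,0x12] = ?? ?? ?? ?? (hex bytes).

MEM[0x0f,0x02,0x03,0x12] = 57 d7 ed cb

[0] 0x1b->0x0e len=5 : 23 64 be b5 cb
[1] 0x13->0x1d len=2 : 3b 5d
[2] 0x00->0x0f len=3 : 57 d7 ed
[3] 0x10->0x02 len=2 : d7 ed
query mem[0x0f]=0x57, mem[0x02]=0xd7, mem[0x03]=0xed, mem[0x12]=0xcb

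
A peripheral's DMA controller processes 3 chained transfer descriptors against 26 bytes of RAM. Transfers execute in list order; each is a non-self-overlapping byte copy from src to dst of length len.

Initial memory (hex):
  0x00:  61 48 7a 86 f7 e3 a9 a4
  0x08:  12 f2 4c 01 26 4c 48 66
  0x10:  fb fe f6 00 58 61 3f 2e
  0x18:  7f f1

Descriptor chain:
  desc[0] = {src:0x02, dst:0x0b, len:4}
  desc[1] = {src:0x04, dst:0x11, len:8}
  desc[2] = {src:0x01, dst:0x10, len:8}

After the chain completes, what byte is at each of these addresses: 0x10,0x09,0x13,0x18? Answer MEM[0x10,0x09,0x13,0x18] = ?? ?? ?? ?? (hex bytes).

D0: mem[0x0b..0x0e] <- [7a 86 f7 e3]
D1: mem[0x11..0x18] <- [f7 e3 a9 a4 12 f2 4c 7a]
D2: mem[0x10..0x17] <- [48 7a 86 f7 e3 a9 a4 12]
query mem[0x10]=0x48, mem[0x09]=0xf2, mem[0x13]=0xf7, mem[0x18]=0x7a

MEM[0x10,0x09,0x13,0x18] = 48 f2 f7 7a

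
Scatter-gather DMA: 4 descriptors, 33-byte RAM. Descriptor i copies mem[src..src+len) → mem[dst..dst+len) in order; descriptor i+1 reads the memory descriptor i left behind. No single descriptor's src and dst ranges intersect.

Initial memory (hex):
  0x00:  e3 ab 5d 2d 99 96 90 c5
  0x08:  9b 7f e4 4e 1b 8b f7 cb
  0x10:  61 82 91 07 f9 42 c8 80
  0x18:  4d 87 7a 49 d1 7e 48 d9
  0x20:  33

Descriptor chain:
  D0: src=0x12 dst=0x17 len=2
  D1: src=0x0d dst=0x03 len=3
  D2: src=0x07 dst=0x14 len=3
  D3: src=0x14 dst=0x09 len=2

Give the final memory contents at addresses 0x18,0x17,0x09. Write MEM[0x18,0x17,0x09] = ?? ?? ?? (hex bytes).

  after D0: wrote 2B at 0x17 = 9107
  after D1: wrote 3B at 0x03 = 8bf7cb
  after D2: wrote 3B at 0x14 = c59b7f
  after D3: wrote 2B at 0x09 = c59b
query mem[0x18]=0x07, mem[0x17]=0x91, mem[0x09]=0xc5

MEM[0x18,0x17,0x09] = 07 91 c5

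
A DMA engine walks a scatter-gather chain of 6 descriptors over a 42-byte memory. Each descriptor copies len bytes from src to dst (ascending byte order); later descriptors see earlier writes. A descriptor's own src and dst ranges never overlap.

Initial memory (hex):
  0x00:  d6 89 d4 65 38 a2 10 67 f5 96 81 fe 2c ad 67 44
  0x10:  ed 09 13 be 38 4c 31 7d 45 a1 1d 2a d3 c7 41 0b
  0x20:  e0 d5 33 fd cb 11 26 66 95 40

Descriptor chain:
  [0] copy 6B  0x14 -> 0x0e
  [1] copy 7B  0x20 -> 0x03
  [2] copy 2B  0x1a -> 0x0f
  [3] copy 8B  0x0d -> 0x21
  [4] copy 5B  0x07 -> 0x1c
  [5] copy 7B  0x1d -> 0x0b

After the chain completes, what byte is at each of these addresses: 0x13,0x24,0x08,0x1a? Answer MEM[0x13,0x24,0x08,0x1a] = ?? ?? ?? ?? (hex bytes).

  after D0: wrote 6B at 0x0e = 384c317d45a1
  after D1: wrote 7B at 0x03 = e0d533fdcb1126
  after D2: wrote 2B at 0x0f = 1d2a
  after D3: wrote 8B at 0x21 = ad381d2a7d45a138
  after D4: wrote 5B at 0x1c = cb112681fe
  after D5: wrote 7B at 0x0b = 112681fead381d
query mem[0x13]=0xa1, mem[0x24]=0x2a, mem[0x08]=0x11, mem[0x1a]=0x1d

MEM[0x13,0x24,0x08,0x1a] = a1 2a 11 1d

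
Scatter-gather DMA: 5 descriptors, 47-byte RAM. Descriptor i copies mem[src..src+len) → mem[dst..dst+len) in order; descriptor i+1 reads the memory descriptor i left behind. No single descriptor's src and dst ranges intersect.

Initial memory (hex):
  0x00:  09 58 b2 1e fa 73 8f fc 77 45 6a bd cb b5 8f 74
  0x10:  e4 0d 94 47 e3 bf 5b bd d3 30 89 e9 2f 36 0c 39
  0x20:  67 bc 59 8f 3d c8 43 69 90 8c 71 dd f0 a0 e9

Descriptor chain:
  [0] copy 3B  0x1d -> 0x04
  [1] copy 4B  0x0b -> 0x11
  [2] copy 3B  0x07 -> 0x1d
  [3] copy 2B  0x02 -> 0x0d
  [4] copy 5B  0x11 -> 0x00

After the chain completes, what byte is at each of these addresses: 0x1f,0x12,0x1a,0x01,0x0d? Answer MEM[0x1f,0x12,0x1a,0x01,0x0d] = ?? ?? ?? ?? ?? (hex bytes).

MEM[0x1f,0x12,0x1a,0x01,0x0d] = 45 cb 89 cb b2

D0: mem[0x04..0x06] <- [36 0c 39]
D1: mem[0x11..0x14] <- [bd cb b5 8f]
D2: mem[0x1d..0x1f] <- [fc 77 45]
D3: mem[0x0d..0x0e] <- [b2 1e]
D4: mem[0x00..0x04] <- [bd cb b5 8f bf]
query mem[0x1f]=0x45, mem[0x12]=0xcb, mem[0x1a]=0x89, mem[0x01]=0xcb, mem[0x0d]=0xb2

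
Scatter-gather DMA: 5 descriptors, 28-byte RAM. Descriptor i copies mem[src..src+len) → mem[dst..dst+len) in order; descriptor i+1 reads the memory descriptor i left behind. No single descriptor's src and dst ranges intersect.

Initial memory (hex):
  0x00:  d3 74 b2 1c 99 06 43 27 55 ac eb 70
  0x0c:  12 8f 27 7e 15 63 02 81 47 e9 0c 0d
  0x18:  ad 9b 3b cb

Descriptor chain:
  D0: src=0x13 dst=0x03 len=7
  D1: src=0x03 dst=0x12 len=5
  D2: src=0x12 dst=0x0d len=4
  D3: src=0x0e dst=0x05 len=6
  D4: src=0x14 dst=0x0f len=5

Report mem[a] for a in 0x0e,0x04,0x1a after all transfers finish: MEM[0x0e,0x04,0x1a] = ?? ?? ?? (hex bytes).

MEM[0x0e,0x04,0x1a] = 47 47 3b

  after D0: wrote 7B at 0x03 = 8147e90c0dad9b
  after D1: wrote 5B at 0x12 = 8147e90c0d
  after D2: wrote 4B at 0x0d = 8147e90c
  after D3: wrote 6B at 0x05 = 47e90c638147
  after D4: wrote 5B at 0x0f = e90c0d0dad
query mem[0x0e]=0x47, mem[0x04]=0x47, mem[0x1a]=0x3b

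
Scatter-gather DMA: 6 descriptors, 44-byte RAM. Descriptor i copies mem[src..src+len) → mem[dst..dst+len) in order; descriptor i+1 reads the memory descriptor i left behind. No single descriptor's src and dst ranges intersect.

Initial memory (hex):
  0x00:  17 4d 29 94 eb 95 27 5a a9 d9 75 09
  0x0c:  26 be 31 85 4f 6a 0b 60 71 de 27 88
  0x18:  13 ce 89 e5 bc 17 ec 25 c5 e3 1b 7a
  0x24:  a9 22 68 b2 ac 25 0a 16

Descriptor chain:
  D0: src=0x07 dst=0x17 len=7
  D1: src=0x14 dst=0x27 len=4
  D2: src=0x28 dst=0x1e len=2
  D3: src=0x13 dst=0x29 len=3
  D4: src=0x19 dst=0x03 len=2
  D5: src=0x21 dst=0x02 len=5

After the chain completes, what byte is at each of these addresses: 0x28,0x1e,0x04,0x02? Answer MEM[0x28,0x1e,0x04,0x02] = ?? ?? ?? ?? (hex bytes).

  after D0: wrote 7B at 0x17 = 5aa9d9750926be
  after D1: wrote 4B at 0x27 = 71de275a
  after D2: wrote 2B at 0x1e = de27
  after D3: wrote 3B at 0x29 = 6071de
  after D4: wrote 2B at 0x03 = d975
  after D5: wrote 5B at 0x02 = e31b7aa922
query mem[0x28]=0xde, mem[0x1e]=0xde, mem[0x04]=0x7a, mem[0x02]=0xe3

MEM[0x28,0x1e,0x04,0x02] = de de 7a e3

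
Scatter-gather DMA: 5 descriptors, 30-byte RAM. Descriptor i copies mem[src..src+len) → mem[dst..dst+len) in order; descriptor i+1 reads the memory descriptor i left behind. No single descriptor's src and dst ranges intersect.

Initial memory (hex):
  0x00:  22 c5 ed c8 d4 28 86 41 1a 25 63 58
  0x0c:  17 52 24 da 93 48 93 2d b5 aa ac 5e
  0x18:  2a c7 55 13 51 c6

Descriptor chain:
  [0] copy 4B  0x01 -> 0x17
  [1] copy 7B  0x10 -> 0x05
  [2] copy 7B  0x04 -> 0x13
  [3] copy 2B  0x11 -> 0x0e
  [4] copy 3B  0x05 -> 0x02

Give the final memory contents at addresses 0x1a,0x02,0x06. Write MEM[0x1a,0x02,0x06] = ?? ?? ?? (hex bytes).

MEM[0x1a,0x02,0x06] = d4 93 48

  after D0: wrote 4B at 0x17 = c5edc8d4
  after D1: wrote 7B at 0x05 = 9348932db5aaac
  after D2: wrote 7B at 0x13 = d49348932db5aa
  after D3: wrote 2B at 0x0e = 4893
  after D4: wrote 3B at 0x02 = 934893
query mem[0x1a]=0xd4, mem[0x02]=0x93, mem[0x06]=0x48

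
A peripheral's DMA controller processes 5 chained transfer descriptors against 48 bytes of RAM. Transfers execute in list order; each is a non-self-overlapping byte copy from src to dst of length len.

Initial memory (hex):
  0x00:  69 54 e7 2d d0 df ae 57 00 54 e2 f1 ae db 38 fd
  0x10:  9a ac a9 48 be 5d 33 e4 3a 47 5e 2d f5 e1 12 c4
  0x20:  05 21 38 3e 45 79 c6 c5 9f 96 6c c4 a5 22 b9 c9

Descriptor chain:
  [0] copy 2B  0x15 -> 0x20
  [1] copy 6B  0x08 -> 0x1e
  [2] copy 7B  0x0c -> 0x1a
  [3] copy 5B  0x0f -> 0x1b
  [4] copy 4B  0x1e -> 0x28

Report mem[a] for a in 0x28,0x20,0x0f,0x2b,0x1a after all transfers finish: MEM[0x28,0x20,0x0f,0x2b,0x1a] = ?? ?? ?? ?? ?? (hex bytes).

MEM[0x28,0x20,0x0f,0x2b,0x1a] = a9 a9 fd f1 ae

D0: mem[0x20..0x21] <- [5d 33]
D1: mem[0x1e..0x23] <- [00 54 e2 f1 ae db]
D2: mem[0x1a..0x20] <- [ae db 38 fd 9a ac a9]
D3: mem[0x1b..0x1f] <- [fd 9a ac a9 48]
D4: mem[0x28..0x2b] <- [a9 48 a9 f1]
query mem[0x28]=0xa9, mem[0x20]=0xa9, mem[0x0f]=0xfd, mem[0x2b]=0xf1, mem[0x1a]=0xae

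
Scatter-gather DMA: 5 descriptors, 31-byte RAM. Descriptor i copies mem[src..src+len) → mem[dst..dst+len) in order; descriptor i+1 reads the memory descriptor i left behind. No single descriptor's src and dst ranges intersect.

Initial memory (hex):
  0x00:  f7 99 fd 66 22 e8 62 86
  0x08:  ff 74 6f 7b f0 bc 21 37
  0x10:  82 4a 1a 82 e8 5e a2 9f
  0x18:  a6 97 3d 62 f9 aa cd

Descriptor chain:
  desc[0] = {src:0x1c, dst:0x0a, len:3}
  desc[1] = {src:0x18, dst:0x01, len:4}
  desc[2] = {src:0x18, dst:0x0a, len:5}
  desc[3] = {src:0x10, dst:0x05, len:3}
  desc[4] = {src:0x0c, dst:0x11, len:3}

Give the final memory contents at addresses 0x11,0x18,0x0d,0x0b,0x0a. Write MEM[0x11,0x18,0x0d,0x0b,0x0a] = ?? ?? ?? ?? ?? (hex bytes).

[0] 0x1c->0x0a len=3 : f9 aa cd
[1] 0x18->0x01 len=4 : a6 97 3d 62
[2] 0x18->0x0a len=5 : a6 97 3d 62 f9
[3] 0x10->0x05 len=3 : 82 4a 1a
[4] 0x0c->0x11 len=3 : 3d 62 f9
query mem[0x11]=0x3d, mem[0x18]=0xa6, mem[0x0d]=0x62, mem[0x0b]=0x97, mem[0x0a]=0xa6

MEM[0x11,0x18,0x0d,0x0b,0x0a] = 3d a6 62 97 a6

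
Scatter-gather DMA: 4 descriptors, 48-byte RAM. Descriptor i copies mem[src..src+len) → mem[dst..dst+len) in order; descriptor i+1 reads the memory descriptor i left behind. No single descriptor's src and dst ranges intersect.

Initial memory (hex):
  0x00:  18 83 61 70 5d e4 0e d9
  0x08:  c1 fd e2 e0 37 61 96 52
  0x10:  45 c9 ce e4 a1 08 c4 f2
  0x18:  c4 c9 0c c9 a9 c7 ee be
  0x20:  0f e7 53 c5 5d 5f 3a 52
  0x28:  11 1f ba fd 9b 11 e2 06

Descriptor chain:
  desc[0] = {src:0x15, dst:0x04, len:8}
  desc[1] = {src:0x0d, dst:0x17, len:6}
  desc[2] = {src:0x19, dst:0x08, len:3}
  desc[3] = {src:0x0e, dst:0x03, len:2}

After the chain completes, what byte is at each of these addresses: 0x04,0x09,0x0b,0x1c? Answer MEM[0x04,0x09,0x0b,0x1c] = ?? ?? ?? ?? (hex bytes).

[0] 0x15->0x04 len=8 : 08 c4 f2 c4 c9 0c c9 a9
[1] 0x0d->0x17 len=6 : 61 96 52 45 c9 ce
[2] 0x19->0x08 len=3 : 52 45 c9
[3] 0x0e->0x03 len=2 : 96 52
query mem[0x04]=0x52, mem[0x09]=0x45, mem[0x0b]=0xa9, mem[0x1c]=0xce

MEM[0x04,0x09,0x0b,0x1c] = 52 45 a9 ce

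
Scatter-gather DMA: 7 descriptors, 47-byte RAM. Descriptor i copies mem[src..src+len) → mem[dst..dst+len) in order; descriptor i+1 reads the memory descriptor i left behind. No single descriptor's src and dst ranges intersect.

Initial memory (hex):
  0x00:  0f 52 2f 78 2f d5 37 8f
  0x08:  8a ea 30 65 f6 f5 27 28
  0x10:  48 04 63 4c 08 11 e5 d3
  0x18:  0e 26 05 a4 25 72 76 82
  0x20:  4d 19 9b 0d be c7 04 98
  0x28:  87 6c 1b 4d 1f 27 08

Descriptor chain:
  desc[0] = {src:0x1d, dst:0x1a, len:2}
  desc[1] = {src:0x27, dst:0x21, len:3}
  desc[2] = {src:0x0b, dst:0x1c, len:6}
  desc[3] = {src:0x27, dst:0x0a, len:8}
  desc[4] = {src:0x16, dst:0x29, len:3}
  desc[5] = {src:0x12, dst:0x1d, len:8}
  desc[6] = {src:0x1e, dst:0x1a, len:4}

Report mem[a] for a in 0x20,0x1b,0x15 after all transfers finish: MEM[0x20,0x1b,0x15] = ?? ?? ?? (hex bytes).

D0: mem[0x1a..0x1b] <- [72 76]
D1: mem[0x21..0x23] <- [98 87 6c]
D2: mem[0x1c..0x21] <- [65 f6 f5 27 28 48]
D3: mem[0x0a..0x11] <- [98 87 6c 1b 4d 1f 27 08]
D4: mem[0x29..0x2b] <- [e5 d3 0e]
D5: mem[0x1d..0x24] <- [63 4c 08 11 e5 d3 0e 26]
D6: mem[0x1a..0x1d] <- [4c 08 11 e5]
query mem[0x20]=0x11, mem[0x1b]=0x08, mem[0x15]=0x11

MEM[0x20,0x1b,0x15] = 11 08 11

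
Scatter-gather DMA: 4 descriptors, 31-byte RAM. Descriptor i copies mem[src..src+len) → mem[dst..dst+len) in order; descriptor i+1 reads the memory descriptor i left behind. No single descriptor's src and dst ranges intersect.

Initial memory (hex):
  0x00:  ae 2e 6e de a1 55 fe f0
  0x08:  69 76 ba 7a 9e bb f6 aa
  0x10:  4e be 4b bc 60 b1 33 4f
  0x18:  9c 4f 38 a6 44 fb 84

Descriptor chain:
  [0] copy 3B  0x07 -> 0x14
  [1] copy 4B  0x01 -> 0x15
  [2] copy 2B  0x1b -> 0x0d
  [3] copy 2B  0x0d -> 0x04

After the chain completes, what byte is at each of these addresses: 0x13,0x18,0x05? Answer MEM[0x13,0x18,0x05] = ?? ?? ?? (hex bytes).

MEM[0x13,0x18,0x05] = bc a1 44

D0: mem[0x14..0x16] <- [f0 69 76]
D1: mem[0x15..0x18] <- [2e 6e de a1]
D2: mem[0x0d..0x0e] <- [a6 44]
D3: mem[0x04..0x05] <- [a6 44]
query mem[0x13]=0xbc, mem[0x18]=0xa1, mem[0x05]=0x44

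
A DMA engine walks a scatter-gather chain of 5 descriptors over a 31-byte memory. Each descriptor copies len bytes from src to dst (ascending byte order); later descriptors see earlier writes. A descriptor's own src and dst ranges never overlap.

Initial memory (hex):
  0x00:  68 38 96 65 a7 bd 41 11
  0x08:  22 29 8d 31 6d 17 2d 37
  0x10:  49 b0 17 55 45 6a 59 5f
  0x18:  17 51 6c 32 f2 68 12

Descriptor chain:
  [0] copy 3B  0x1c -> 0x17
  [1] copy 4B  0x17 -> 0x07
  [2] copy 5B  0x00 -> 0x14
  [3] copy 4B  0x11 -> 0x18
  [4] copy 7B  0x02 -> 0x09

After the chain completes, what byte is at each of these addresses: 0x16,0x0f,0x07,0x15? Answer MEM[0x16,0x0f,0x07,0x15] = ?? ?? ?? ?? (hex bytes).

MEM[0x16,0x0f,0x07,0x15] = 96 68 f2 38

D0: mem[0x17..0x19] <- [f2 68 12]
D1: mem[0x07..0x0a] <- [f2 68 12 6c]
D2: mem[0x14..0x18] <- [68 38 96 65 a7]
D3: mem[0x18..0x1b] <- [b0 17 55 68]
D4: mem[0x09..0x0f] <- [96 65 a7 bd 41 f2 68]
query mem[0x16]=0x96, mem[0x0f]=0x68, mem[0x07]=0xf2, mem[0x15]=0x38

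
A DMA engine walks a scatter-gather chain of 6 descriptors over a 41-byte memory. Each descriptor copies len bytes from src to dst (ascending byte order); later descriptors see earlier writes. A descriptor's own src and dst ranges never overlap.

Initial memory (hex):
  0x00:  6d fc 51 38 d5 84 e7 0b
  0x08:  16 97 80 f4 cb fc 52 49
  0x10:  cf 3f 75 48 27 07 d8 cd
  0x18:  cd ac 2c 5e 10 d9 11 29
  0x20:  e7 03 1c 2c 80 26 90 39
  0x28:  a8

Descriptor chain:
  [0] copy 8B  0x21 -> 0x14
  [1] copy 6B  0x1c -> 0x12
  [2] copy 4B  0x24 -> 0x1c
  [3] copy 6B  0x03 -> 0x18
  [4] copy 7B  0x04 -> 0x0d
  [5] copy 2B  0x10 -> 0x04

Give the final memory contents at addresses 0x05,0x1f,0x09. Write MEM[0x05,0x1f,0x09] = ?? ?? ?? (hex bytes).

MEM[0x05,0x1f,0x09] = 16 39 97

#0 dst[0x14+8] := {0x03,0x1c,0x2c,0x80,0x26,0x90,0x39,0xa8}
#1 dst[0x12+6] := {0x10,0xd9,0x11,0x29,0xe7,0x03}
#2 dst[0x1c+4] := {0x80,0x26,0x90,0x39}
#3 dst[0x18+6] := {0x38,0xd5,0x84,0xe7,0x0b,0x16}
#4 dst[0x0d+7] := {0xd5,0x84,0xe7,0x0b,0x16,0x97,0x80}
#5 dst[0x04+2] := {0x0b,0x16}
query mem[0x05]=0x16, mem[0x1f]=0x39, mem[0x09]=0x97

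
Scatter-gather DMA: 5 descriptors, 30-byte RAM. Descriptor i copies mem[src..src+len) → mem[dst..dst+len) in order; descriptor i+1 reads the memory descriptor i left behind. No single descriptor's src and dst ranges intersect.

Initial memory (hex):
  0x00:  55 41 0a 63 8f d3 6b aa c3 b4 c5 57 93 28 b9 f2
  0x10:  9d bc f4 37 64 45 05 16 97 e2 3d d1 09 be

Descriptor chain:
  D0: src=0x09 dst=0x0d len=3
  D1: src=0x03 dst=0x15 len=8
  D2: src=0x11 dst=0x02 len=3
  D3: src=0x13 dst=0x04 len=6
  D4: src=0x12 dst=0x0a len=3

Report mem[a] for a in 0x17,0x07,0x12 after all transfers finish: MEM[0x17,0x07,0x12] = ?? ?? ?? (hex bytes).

MEM[0x17,0x07,0x12] = d3 8f f4

  after D0: wrote 3B at 0x0d = b4c557
  after D1: wrote 8B at 0x15 = 638fd36baac3b4c5
  after D2: wrote 3B at 0x02 = bcf437
  after D3: wrote 6B at 0x04 = 3764638fd36b
  after D4: wrote 3B at 0x0a = f43764
query mem[0x17]=0xd3, mem[0x07]=0x8f, mem[0x12]=0xf4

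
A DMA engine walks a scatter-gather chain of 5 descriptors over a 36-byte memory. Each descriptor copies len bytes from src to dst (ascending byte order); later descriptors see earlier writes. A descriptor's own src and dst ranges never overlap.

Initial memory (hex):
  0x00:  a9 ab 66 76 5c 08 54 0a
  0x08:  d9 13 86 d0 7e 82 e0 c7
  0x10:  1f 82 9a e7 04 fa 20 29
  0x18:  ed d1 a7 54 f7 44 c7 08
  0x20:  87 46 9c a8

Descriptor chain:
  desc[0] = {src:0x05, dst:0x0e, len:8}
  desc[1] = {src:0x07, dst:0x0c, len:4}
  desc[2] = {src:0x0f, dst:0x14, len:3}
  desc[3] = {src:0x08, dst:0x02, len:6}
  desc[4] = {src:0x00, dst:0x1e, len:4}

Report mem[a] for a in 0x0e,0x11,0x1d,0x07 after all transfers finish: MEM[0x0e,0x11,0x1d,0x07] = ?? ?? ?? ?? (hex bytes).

[0] 0x05->0x0e len=8 : 08 54 0a d9 13 86 d0 7e
[1] 0x07->0x0c len=4 : 0a d9 13 86
[2] 0x0f->0x14 len=3 : 86 0a d9
[3] 0x08->0x02 len=6 : d9 13 86 d0 0a d9
[4] 0x00->0x1e len=4 : a9 ab d9 13
query mem[0x0e]=0x13, mem[0x11]=0xd9, mem[0x1d]=0x44, mem[0x07]=0xd9

MEM[0x0e,0x11,0x1d,0x07] = 13 d9 44 d9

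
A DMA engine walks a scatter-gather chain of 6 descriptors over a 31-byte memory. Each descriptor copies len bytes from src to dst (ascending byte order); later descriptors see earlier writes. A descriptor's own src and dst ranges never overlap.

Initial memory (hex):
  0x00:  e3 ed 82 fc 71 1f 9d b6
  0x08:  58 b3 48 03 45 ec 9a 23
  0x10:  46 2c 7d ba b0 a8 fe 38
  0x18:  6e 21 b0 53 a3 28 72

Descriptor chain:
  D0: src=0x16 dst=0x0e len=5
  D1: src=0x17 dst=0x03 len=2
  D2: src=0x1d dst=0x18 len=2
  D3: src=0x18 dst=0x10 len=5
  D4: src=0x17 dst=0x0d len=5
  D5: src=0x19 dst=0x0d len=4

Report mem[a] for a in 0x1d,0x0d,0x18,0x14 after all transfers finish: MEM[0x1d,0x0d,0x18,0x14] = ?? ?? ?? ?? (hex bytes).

MEM[0x1d,0x0d,0x18,0x14] = 28 72 28 a3

[0] 0x16->0x0e len=5 : fe 38 6e 21 b0
[1] 0x17->0x03 len=2 : 38 6e
[2] 0x1d->0x18 len=2 : 28 72
[3] 0x18->0x10 len=5 : 28 72 b0 53 a3
[4] 0x17->0x0d len=5 : 38 28 72 b0 53
[5] 0x19->0x0d len=4 : 72 b0 53 a3
query mem[0x1d]=0x28, mem[0x0d]=0x72, mem[0x18]=0x28, mem[0x14]=0xa3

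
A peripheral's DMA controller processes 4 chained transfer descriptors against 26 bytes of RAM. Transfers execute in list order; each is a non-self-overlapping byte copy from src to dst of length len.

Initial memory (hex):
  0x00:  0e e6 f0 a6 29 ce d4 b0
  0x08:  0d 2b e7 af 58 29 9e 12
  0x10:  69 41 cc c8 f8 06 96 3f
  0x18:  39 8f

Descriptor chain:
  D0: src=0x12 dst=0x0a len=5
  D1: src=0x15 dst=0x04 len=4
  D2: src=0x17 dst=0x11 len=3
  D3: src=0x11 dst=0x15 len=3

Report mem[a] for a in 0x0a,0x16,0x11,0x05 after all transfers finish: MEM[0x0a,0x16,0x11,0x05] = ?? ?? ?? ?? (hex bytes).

MEM[0x0a,0x16,0x11,0x05] = cc 39 3f 96

[0] 0x12->0x0a len=5 : cc c8 f8 06 96
[1] 0x15->0x04 len=4 : 06 96 3f 39
[2] 0x17->0x11 len=3 : 3f 39 8f
[3] 0x11->0x15 len=3 : 3f 39 8f
query mem[0x0a]=0xcc, mem[0x16]=0x39, mem[0x11]=0x3f, mem[0x05]=0x96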